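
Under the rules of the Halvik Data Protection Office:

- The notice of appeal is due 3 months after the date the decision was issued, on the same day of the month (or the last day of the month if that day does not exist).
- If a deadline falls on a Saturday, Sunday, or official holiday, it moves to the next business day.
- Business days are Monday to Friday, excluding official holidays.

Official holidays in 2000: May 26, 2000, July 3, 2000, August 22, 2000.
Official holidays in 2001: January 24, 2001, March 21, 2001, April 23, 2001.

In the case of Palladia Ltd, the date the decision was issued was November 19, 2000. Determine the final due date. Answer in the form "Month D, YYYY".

February 19, 2001

Moving 3 months forward from November 19, 2000 on the corresponding day gives February 19, 2001.
February 19, 2001 is a Monday and not a listed holiday, so it stands.
So the filing is due February 19, 2001.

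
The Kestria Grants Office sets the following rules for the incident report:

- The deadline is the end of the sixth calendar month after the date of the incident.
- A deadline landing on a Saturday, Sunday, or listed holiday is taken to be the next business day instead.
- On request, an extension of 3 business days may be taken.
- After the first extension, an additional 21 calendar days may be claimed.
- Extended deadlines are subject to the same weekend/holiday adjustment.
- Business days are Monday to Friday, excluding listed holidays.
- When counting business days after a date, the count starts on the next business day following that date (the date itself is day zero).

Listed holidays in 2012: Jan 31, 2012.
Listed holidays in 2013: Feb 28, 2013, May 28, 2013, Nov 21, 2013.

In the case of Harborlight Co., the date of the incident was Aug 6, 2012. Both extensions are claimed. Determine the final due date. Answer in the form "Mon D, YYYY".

6 months after Aug 6, 2012 falls in February 2013; the last day of that month is Feb 28, 2013.
Because Feb 28, 2013 is a listed holiday, the deadline becomes Mar 1, 2013 (Friday).
Applying the 3-business-day extension: 3 business days after Mar 1, 2013 is Mar 6, 2013.
Mar 6, 2013 falls on a Wednesday, which is a business day, so no adjustment is needed.
With the 21-day extension, Mar 6, 2013 becomes Mar 27, 2013.
Since Mar 27, 2013 is a Wednesday and not a holiday, the date is unchanged.
Final deadline: Mar 27, 2013.

Mar 27, 2013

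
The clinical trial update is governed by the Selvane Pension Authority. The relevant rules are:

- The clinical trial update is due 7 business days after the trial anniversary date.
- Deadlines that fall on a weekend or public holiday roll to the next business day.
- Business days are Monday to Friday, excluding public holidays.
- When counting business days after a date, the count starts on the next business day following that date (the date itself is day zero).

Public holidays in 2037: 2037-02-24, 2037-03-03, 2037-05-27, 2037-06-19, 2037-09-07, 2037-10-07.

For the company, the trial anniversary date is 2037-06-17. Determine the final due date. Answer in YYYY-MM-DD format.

7 business days after 2037-06-17, excluding weekends and holidays, is 2037-06-29.
2037-06-29 is a Monday and not a listed holiday, so it stands.
Deadline: 2037-06-29.

2037-06-29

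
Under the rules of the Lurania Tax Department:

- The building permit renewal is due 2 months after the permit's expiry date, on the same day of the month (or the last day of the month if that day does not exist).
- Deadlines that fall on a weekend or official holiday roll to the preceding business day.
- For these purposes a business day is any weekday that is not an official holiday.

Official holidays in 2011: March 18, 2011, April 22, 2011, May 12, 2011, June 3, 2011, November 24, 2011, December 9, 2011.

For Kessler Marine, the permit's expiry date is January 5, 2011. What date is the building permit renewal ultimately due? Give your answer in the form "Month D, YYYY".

Moving 2 months forward from January 5, 2011 on the corresponding day gives March 5, 2011.
March 5, 2011 falls on a Saturday. Rolling to the preceding business day gives March 4, 2011, a Friday.
Deadline: March 4, 2011.

March 4, 2011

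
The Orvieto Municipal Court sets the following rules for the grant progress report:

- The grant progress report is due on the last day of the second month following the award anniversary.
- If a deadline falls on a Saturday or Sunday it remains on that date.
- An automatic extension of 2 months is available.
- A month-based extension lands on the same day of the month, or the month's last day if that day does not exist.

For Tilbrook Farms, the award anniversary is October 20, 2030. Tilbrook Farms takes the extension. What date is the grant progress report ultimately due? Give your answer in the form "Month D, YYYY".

2 months after October 20, 2030 falls in December 2030; the last day of that month is December 31, 2030.
No adjustment is made for weekends or holidays, so December 31, 2030 stands.
Applying the 2 months extension: 2 months after December 31, 2030 is February 28, 2031 (day 31 does not exist in February, so the month's last day is used).
February 28, 2031 is a Friday; no weekend or holiday adjustment applies.
Deadline: February 28, 2031.

February 28, 2031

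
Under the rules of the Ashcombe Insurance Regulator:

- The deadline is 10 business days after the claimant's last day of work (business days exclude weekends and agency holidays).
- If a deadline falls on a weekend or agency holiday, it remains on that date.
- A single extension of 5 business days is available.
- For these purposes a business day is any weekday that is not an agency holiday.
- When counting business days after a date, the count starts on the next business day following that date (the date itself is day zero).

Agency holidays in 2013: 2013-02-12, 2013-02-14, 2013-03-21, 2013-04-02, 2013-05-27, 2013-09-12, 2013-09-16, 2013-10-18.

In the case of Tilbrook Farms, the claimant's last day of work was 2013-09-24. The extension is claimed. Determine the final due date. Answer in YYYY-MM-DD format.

10 business days after 2013-09-24, excluding weekends and holidays, is 2013-10-08.
2013-10-08 is a Tuesday; no weekend or holiday adjustment applies.
Counting 5 further business days from 2013-10-08 reaches 2013-10-15.
2013-10-15 is a Tuesday; no weekend or holiday adjustment applies.
The final due date is 2013-10-15.

2013-10-15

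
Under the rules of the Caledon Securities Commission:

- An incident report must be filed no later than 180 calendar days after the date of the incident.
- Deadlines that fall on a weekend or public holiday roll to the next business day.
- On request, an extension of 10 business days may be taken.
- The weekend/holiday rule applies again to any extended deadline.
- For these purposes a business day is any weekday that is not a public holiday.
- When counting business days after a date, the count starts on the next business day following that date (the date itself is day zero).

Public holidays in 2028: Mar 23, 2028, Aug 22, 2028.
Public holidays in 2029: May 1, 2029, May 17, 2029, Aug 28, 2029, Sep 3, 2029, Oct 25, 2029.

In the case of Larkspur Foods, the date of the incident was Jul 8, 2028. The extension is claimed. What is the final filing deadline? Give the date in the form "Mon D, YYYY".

Adding 180 calendar days to Jul 8, 2028 gives Jan 4, 2029.
Since Jan 4, 2029 is a Thursday and not a holiday, the date is unchanged.
Counting 10 further business days from Jan 4, 2029 reaches Jan 18, 2029.
Jan 18, 2029 (Thursday) is already a business day.
Final deadline: Jan 18, 2029.

Jan 18, 2029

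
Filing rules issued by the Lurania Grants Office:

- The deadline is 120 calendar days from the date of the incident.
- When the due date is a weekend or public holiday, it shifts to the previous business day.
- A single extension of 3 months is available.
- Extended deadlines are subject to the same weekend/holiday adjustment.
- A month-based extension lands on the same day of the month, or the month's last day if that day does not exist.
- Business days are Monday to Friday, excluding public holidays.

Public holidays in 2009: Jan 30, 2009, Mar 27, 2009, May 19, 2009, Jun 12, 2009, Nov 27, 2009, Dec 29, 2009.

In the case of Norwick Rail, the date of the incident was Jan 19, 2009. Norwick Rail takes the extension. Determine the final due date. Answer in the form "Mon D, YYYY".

120 calendar days after Jan 19, 2009 is May 19, 2009.
May 19, 2009 falls on a listed holiday. Rolling to the preceding business day gives May 18, 2009, a Monday.
The 3 months extension carries May 18, 2009 to Aug 18, 2009.
Aug 18, 2009 falls on a Tuesday, which is a business day, so no adjustment is needed.
Deadline: Aug 18, 2009.

Aug 18, 2009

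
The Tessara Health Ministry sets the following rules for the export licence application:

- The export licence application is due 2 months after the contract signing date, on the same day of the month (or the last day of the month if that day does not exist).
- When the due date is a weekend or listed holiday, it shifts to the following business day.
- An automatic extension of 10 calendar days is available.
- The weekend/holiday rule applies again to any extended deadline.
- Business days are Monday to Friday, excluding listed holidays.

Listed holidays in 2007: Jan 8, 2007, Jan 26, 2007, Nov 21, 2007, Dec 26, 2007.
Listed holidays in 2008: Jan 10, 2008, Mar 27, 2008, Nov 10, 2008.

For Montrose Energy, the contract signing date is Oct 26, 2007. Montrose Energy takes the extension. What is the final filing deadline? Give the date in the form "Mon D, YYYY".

2 months after Oct 26, 2007, on the same day of the month, is Dec 26, 2007.
Dec 26, 2007 falls on a listed holiday. Rolling to the next business day gives Dec 27, 2007, a Thursday.
The 10-calendar-day extension moves the deadline from Dec 27, 2007 to Jan 6, 2008.
Jan 6, 2008 is a Sunday; the next business day is Jan 7, 2008 (Monday).
The final due date is Jan 7, 2008.

Jan 7, 2008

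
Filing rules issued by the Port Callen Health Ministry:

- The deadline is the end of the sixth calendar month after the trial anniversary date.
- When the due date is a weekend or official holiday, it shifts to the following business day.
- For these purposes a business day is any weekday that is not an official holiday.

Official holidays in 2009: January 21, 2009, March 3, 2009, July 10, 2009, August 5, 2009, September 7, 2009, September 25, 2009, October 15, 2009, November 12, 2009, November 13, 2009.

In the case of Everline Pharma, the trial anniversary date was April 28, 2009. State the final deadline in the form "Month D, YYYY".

6 months after April 28, 2009 is October 2009; that month ends on October 31, 2009.
October 31, 2009 is a Saturday; the next business day is November 2, 2009 (Monday).
Deadline: November 2, 2009.

November 2, 2009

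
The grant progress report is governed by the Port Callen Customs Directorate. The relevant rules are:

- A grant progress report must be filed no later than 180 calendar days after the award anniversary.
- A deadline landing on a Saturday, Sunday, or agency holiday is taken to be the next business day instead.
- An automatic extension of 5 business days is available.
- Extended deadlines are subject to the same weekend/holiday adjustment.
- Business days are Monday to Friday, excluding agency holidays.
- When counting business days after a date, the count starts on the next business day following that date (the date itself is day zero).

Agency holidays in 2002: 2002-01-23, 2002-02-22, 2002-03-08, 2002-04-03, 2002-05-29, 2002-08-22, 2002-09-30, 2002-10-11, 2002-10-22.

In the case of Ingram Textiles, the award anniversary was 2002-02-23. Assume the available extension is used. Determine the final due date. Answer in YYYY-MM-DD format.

180 calendar days after 2002-02-23 is 2002-08-22.
2002-08-22 is a listed holiday, so it moves to the next business day, 2002-08-23 (Friday).
Counting 5 further business days from 2002-08-23 reaches 2002-08-30.
2002-08-30 is a Friday and not a listed holiday, so it stands.
Deadline: 2002-08-30.

2002-08-30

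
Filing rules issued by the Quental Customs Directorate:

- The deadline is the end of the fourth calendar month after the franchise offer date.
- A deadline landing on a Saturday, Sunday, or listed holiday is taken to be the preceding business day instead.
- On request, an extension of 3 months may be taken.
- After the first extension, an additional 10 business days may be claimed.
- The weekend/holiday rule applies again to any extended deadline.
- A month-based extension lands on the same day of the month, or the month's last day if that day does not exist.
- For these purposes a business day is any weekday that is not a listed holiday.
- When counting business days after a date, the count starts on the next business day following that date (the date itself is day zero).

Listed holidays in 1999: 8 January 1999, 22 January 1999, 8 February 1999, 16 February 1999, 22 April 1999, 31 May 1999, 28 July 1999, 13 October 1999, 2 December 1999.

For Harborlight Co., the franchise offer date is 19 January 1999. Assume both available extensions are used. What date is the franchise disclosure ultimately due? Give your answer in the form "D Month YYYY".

The fourth month after 19 January 1999 is May 1999, whose last day is 31 May 1999.
31 May 1999 is a listed holiday; the preceding business day is 28 May 1999 (Friday).
Applying the 3 months extension: 3 months after 28 May 1999 is 28 August 1999.
28 August 1999 falls on a Saturday. Rolling to the preceding business day gives 27 August 1999, a Friday.
Counting 10 further business days from 27 August 1999 reaches 10 September 1999.
Since 10 September 1999 is a Friday and not a holiday, the date is unchanged.
The final due date is 10 September 1999.

10 September 1999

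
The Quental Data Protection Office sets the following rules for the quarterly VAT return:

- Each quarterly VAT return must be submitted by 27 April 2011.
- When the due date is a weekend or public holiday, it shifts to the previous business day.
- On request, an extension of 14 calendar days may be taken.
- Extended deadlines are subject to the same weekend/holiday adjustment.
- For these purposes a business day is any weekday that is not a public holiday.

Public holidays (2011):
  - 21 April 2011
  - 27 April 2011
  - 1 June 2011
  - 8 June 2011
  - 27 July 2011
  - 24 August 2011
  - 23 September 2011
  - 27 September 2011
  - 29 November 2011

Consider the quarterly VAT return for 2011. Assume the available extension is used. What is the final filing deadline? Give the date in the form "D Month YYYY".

The stated deadline is 27 April 2011.
27 April 2011 is a listed holiday; the preceding business day is 26 April 2011 (Tuesday).
Applying the 14-calendar-day extension: 26 April 2011 + 14 days = 10 May 2011.
10 May 2011 is a Tuesday and not a listed holiday, so it stands.
So the filing is due 10 May 2011.

10 May 2011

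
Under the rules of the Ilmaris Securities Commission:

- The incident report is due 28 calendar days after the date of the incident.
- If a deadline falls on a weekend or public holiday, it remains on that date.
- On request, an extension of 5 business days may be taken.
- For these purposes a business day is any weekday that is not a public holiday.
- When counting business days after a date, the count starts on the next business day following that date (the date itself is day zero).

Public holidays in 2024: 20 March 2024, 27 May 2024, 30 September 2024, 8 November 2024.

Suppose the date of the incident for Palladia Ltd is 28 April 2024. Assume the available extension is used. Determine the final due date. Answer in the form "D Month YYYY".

3 June 2024

From 28 April 2024, 28 calendar days later is 26 May 2024.
No adjustment is made for weekends or holidays, so 26 May 2024 stands.
Counting 5 further business days from 26 May 2024 reaches 3 June 2024.
No adjustment is made for weekends or holidays, so 3 June 2024 stands.
Deadline: 3 June 2024.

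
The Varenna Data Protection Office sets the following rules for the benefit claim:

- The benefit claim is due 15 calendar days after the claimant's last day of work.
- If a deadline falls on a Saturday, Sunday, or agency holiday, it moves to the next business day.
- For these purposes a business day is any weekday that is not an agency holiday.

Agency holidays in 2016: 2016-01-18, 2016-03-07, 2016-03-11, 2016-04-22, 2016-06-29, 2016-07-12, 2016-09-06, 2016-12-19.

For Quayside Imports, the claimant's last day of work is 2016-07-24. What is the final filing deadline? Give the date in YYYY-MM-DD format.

2016-08-08

From 2016-07-24, 15 calendar days later is 2016-08-08.
2016-08-08 falls on a Monday, which is a business day, so no adjustment is needed.
The final due date is 2016-08-08.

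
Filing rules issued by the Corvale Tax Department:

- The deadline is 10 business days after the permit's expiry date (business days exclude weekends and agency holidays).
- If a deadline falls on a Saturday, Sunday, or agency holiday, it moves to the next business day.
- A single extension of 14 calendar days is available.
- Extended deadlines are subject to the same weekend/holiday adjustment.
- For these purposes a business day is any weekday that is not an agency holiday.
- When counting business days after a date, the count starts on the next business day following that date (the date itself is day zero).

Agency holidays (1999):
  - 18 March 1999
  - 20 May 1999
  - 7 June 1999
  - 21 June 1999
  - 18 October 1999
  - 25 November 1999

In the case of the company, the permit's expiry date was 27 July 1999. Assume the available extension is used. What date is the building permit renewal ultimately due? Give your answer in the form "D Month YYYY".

10 business days after 27 July 1999, excluding weekends and holidays, is 10 August 1999.
10 August 1999 (Tuesday) is already a business day.
With the 14-day extension, 10 August 1999 becomes 24 August 1999.
Since 24 August 1999 is a Tuesday and not a holiday, the date is unchanged.
Deadline: 24 August 1999.

24 August 1999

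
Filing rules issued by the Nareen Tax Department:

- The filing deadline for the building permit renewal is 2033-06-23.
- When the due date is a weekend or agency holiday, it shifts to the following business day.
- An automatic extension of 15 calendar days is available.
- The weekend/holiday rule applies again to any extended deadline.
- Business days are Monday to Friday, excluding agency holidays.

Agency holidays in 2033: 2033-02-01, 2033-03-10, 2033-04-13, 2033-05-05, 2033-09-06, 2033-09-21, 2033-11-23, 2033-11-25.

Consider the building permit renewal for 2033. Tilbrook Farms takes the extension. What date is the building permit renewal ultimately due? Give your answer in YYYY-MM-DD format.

2033-07-08

Start from the fixed due date, 2033-06-23.
2033-06-23 falls on a Thursday, which is a business day, so no adjustment is needed.
Add the 15 calendar-day extension to 2033-06-23: 2033-07-08.
2033-07-08 falls on a Friday, which is a business day, so no adjustment is needed.
Deadline: 2033-07-08.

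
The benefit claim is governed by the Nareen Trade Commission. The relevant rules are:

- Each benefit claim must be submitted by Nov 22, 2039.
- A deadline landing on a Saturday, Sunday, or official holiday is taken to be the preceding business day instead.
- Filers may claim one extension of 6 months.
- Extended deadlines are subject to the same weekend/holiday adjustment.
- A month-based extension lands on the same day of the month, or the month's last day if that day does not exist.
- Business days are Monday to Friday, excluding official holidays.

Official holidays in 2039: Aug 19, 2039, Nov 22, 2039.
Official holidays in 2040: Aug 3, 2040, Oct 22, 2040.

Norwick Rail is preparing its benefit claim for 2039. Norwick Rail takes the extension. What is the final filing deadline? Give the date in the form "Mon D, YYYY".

May 21, 2040

Start from the fixed due date, Nov 22, 2039.
Because Nov 22, 2039 is a listed holiday, the deadline becomes Nov 21, 2039 (Monday).
Applying the 6 months extension: 6 months after Nov 21, 2039 is May 21, 2040.
May 21, 2040 falls on a Monday, which is a business day, so no adjustment is needed.
So the filing is due May 21, 2040.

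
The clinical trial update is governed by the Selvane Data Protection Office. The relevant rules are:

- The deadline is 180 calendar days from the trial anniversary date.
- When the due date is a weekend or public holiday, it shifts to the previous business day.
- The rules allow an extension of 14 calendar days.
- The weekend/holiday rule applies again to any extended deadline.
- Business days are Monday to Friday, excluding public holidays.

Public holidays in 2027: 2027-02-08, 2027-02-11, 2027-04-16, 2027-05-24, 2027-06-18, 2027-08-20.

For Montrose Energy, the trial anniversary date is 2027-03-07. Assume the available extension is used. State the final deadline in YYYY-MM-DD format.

2027-09-17

From 2027-03-07, 180 calendar days later is 2027-09-03.
2027-09-03 falls on a Friday, which is a business day, so no adjustment is needed.
With the 14-day extension, 2027-09-03 becomes 2027-09-17.
2027-09-17 is a Friday and not a listed holiday, so it stands.
The final due date is 2027-09-17.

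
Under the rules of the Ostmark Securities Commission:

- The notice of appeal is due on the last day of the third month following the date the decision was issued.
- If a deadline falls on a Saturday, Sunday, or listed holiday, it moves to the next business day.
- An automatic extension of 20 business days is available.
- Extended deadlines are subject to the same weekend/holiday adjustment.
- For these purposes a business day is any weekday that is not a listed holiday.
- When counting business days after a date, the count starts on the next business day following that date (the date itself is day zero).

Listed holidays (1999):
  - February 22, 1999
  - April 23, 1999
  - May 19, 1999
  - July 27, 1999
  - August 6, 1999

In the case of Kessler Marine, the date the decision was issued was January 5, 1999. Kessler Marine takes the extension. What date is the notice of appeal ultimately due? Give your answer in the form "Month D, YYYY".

May 31, 1999

3 months after January 5, 1999 falls in April 1999; the last day of that month is April 30, 1999.
April 30, 1999 falls on a Friday, which is a business day, so no adjustment is needed.
Counting 20 further business days from April 30, 1999 reaches May 31, 1999.
May 31, 1999 falls on a Monday, which is a business day, so no adjustment is needed.
So the filing is due May 31, 1999.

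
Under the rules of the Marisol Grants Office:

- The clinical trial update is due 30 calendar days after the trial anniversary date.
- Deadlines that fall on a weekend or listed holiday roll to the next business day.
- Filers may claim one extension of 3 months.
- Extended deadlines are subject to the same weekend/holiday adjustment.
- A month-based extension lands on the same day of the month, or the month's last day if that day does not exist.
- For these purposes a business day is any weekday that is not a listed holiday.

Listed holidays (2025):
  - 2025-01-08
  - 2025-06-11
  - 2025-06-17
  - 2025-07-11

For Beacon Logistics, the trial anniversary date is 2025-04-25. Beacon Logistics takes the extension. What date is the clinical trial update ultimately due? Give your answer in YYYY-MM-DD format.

Adding 30 calendar days to 2025-04-25 gives 2025-05-25.
Because 2025-05-25 is a Sunday, the deadline becomes 2025-05-26 (Monday).
Add 3 months to 2025-05-26: 2025-08-26.
2025-08-26 (Tuesday) is already a business day.
The final due date is 2025-08-26.

2025-08-26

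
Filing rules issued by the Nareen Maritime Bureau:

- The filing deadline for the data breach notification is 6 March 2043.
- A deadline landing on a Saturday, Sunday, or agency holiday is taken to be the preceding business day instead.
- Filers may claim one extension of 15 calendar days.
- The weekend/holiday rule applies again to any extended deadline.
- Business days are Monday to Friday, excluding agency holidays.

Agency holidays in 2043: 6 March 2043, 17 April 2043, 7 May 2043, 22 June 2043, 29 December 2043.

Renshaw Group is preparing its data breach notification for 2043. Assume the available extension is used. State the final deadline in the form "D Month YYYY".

The stated deadline is 6 March 2043.
6 March 2043 falls on a listed holiday. Rolling to the preceding business day gives 5 March 2043, a Thursday.
With the 15-day extension, 5 March 2043 becomes 20 March 2043.
20 March 2043 is a Friday and not a listed holiday, so it stands.
The final due date is 20 March 2043.

20 March 2043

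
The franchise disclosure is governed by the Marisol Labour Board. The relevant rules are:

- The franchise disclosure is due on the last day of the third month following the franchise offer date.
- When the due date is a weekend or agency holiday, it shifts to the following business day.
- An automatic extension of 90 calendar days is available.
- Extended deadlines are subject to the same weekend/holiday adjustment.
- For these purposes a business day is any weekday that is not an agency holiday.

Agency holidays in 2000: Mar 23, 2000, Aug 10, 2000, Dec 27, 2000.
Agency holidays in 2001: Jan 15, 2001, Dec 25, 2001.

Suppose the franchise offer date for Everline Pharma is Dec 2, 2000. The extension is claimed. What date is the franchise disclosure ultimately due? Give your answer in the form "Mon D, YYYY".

The third month after Dec 2, 2000 is March 2001, whose last day is Mar 31, 2001.
Mar 31, 2001 is a Saturday, so it moves to the next business day, Apr 2, 2001 (Monday).
Applying the 90-calendar-day extension: Apr 2, 2001 + 90 days = Jul 1, 2001.
Jul 1, 2001 falls on a Sunday. Rolling to the next business day gives Jul 2, 2001, a Monday.
Final deadline: Jul 2, 2001.

Jul 2, 2001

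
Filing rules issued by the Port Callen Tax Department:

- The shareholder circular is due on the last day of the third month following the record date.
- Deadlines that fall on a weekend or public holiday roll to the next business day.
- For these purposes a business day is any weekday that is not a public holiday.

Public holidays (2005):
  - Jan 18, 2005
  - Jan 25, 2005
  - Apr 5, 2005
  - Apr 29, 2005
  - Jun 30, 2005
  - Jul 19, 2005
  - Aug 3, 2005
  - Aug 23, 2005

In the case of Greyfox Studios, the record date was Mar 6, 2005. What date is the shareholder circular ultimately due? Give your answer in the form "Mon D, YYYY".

Jul 1, 2005

3 months after Mar 6, 2005 falls in June 2005; the last day of that month is Jun 30, 2005.
Jun 30, 2005 is a listed holiday, so it moves to the next business day, Jul 1, 2005 (Friday).
The final due date is Jul 1, 2005.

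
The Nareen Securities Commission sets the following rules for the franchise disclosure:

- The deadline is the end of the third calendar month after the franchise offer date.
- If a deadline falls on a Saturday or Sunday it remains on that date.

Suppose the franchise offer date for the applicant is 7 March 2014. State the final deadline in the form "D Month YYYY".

30 June 2014

The third month after 7 March 2014 is June 2014, whose last day is 30 June 2014.
30 June 2014 is a Monday; no weekend or holiday adjustment applies.
The final due date is 30 June 2014.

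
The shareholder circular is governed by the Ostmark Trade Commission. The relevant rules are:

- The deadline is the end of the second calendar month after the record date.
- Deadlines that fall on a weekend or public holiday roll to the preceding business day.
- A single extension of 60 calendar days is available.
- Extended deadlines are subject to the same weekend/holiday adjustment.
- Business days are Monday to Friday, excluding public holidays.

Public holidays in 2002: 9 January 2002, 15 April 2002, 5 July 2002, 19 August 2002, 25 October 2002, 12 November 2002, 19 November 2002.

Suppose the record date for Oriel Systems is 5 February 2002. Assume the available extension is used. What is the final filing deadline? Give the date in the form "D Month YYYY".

28 June 2002

2 months after 5 February 2002 is April 2002; that month ends on 30 April 2002.
Since 30 April 2002 is a Tuesday and not a holiday, the date is unchanged.
Add the 60 calendar-day extension to 30 April 2002: 29 June 2002.
29 June 2002 is a Saturday; the preceding business day is 28 June 2002 (Friday).
The final due date is 28 June 2002.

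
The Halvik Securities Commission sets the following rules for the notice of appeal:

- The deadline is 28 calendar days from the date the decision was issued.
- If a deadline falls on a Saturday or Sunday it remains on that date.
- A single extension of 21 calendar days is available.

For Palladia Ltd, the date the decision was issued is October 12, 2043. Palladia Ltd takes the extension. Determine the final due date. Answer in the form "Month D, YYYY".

Trigger date October 12, 2043 + 28 calendar days = November 9, 2043.
No adjustment is made for weekends or holidays, so November 9, 2043 stands.
The 21-calendar-day extension moves the deadline from November 9, 2043 to November 30, 2043.
November 30, 2043 is a Monday; no weekend or holiday adjustment applies.
So the filing is due November 30, 2043.

November 30, 2043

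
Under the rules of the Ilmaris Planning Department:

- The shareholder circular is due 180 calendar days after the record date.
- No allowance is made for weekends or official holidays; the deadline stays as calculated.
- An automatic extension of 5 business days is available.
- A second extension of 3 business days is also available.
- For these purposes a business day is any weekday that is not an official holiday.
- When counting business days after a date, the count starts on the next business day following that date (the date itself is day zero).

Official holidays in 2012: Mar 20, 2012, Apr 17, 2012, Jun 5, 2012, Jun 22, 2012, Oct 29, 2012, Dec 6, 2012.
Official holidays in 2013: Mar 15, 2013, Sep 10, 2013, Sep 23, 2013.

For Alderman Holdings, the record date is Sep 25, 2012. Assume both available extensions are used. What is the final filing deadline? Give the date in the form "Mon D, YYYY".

From Sep 25, 2012, 180 calendar days later is Mar 24, 2013.
Mar 24, 2013 is a Sunday; no weekend or holiday adjustment applies.
The 5-business-day extension runs from Mar 24, 2013 to Mar 29, 2013.
Mar 29, 2013 falls on a Friday. The rules make no weekend/holiday allowance, so it remains Mar 29, 2013.
Counting 3 further business days from Mar 29, 2013 reaches Apr 3, 2013.
Apr 3, 2013 is a Wednesday; no weekend or holiday adjustment applies.
Final deadline: Apr 3, 2013.

Apr 3, 2013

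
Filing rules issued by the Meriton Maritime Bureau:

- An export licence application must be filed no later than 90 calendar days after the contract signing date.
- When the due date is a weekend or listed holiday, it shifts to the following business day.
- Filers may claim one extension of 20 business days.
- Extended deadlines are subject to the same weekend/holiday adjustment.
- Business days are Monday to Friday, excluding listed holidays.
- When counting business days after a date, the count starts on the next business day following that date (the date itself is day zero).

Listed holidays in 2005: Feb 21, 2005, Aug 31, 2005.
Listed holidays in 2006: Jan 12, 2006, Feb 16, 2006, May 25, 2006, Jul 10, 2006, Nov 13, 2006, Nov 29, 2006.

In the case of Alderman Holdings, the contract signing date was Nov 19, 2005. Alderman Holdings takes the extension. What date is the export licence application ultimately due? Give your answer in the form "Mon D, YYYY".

Trigger date Nov 19, 2005 + 90 calendar days = Feb 17, 2006.
Since Feb 17, 2006 is a Friday and not a holiday, the date is unchanged.
Applying the 20-business-day extension: 20 business days after Feb 17, 2006 is Mar 17, 2006.
Mar 17, 2006 (Friday) is already a business day.
So the filing is due Mar 17, 2006.

Mar 17, 2006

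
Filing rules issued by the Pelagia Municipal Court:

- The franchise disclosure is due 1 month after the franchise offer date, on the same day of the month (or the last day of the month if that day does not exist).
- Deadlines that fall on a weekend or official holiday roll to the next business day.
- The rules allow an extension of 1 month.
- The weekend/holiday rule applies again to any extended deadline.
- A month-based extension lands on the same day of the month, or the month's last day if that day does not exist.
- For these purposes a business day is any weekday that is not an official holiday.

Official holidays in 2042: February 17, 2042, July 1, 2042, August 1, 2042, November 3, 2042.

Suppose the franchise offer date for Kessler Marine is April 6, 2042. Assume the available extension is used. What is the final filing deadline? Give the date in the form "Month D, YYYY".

June 6, 2042

1 month after April 6, 2042, on the same day of the month, is May 6, 2042.
May 6, 2042 is a Tuesday and not a listed holiday, so it stands.
Applying the 1 month extension: 1 month after May 6, 2042 is June 6, 2042.
June 6, 2042 (Friday) is already a business day.
So the filing is due June 6, 2042.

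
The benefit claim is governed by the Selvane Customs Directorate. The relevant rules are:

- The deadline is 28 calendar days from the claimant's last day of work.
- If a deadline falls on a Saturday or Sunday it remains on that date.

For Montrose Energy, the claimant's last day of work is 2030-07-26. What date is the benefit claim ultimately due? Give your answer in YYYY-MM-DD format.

2030-08-23

From 2030-07-26, 28 calendar days later is 2030-08-23.
2030-08-23 falls on a Friday. The rules make no weekend/holiday allowance, so it remains 2030-08-23.
Deadline: 2030-08-23.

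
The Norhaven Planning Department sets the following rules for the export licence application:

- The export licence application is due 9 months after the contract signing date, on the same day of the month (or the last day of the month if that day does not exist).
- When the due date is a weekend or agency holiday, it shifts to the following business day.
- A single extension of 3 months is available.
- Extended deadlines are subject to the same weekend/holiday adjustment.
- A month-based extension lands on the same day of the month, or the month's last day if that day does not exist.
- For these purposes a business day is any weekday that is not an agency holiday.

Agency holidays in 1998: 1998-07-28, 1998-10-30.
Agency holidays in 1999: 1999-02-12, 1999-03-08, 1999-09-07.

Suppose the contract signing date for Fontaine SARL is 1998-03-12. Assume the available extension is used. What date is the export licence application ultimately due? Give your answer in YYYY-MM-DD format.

9 months from 1998-03-12 is 1998-12-12.
1998-12-12 falls on a Saturday. Rolling to the next business day gives 1998-12-14, a Monday.
The 3 months extension carries 1998-12-14 to 1999-03-14.
Because 1999-03-14 is a Sunday, the deadline becomes 1999-03-15 (Monday).
The final due date is 1999-03-15.

1999-03-15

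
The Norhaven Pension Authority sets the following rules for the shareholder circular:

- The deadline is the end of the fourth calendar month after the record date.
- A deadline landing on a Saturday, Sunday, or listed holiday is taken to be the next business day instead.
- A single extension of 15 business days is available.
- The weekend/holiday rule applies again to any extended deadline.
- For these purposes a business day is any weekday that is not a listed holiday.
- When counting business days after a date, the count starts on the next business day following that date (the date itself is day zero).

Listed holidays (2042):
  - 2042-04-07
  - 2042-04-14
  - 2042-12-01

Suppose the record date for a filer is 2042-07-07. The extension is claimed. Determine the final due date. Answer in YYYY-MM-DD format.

The fourth month after 2042-07-07 is November 2042, whose last day is 2042-11-30.
2042-11-30 is a Sunday; the next business day is 2042-12-02 (Tuesday).
Counting 15 further business days from 2042-12-02 reaches 2042-12-23.
2042-12-23 falls on a Tuesday, which is a business day, so no adjustment is needed.
So the filing is due 2042-12-23.

2042-12-23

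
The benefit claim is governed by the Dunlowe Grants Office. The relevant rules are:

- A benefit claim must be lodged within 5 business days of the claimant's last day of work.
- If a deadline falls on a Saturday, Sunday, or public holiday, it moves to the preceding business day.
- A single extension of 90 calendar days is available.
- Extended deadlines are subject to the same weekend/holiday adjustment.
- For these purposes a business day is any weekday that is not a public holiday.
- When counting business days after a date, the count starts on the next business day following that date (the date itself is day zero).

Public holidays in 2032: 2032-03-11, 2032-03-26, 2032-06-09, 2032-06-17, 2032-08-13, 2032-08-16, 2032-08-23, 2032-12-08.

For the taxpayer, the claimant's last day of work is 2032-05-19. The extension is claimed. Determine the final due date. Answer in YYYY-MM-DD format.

2032-08-24

5 business days after 2032-05-19, excluding weekends and holidays, is 2032-05-26.
Since 2032-05-26 is a Wednesday and not a holiday, the date is unchanged.
Add the 90 calendar-day extension to 2032-05-26: 2032-08-24.
2032-08-24 (Tuesday) is already a business day.
Deadline: 2032-08-24.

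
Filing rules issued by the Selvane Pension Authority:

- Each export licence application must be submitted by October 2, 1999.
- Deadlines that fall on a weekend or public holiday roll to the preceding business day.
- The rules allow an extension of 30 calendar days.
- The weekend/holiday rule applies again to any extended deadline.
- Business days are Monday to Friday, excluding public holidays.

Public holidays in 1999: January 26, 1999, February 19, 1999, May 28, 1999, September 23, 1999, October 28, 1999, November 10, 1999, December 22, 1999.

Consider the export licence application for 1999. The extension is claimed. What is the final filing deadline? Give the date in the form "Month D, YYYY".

The stated deadline is October 2, 1999.
October 2, 1999 is a Saturday, so it moves to the preceding business day, October 1, 1999 (Friday).
The 30-calendar-day extension moves the deadline from October 1, 1999 to October 31, 1999.
October 31, 1999 falls on a Sunday. Rolling to the preceding business day gives October 29, 1999, a Friday.
The final due date is October 29, 1999.

October 29, 1999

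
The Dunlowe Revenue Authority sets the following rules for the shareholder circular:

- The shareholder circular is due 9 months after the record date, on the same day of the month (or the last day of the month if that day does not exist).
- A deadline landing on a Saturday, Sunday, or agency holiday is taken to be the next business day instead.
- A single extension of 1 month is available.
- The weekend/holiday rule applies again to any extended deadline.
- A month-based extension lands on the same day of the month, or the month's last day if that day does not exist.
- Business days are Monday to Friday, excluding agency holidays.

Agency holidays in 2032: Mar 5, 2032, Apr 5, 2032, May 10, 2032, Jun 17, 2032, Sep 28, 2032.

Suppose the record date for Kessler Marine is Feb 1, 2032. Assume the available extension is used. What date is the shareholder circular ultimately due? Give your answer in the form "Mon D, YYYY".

Dec 1, 2032

Moving 9 months forward from Feb 1, 2032 on the corresponding day gives Nov 1, 2032.
Nov 1, 2032 falls on a Monday, which is a business day, so no adjustment is needed.
Applying the 1 month extension: 1 month after Nov 1, 2032 is Dec 1, 2032.
Dec 1, 2032 (Wednesday) is already a business day.
Deadline: Dec 1, 2032.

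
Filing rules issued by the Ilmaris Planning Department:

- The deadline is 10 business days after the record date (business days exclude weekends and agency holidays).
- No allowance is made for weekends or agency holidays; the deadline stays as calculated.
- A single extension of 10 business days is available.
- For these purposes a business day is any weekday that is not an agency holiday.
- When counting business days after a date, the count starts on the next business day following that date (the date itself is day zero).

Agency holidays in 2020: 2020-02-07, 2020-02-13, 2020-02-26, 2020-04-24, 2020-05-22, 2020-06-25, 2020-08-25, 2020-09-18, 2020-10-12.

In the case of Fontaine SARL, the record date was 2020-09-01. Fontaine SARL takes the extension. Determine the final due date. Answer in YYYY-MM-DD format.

2020-09-30

Counting 10 business days after 2020-09-01 (skipping weekends and listed holidays) reaches 2020-09-15.
2020-09-15 falls on a Tuesday. The rules make no weekend/holiday allowance, so it remains 2020-09-15.
The 10-business-day extension runs from 2020-09-15 to 2020-09-30.
2020-09-30 is a Wednesday; no weekend or holiday adjustment applies.
So the filing is due 2020-09-30.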